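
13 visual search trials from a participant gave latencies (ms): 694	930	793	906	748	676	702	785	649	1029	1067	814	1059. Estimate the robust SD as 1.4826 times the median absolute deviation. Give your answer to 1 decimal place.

167.5 ms

Sorted: 649, 676, 694, 702, 748, 785, 793, 814, 906, 930, 1029, 1059, 1067 → median = 793
|x − 793| sorted: 0, 8, 21, 45, 91, 99, 113, 117, 137, 144, 236, 266, 274 → MAD = 113
Robust SD ≈ 1.4826 × 113 = 167.534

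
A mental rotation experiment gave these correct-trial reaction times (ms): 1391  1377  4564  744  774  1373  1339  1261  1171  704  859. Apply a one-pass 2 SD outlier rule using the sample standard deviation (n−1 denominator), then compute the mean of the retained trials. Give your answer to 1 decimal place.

n = 11, ΣRT = 15557, M = 1414.273
Σ(x−M)² = 11684786.18; s = √(11684786.18/10) = 1080.962
Cutoffs: 1414.273 ± 2·1080.962 → [-747.7, 3576.2]
Outside: 4564 → excluded.
Retained (n=10): Σ = 10993, mean = 10993/10 = 1099.300

1099.3 ms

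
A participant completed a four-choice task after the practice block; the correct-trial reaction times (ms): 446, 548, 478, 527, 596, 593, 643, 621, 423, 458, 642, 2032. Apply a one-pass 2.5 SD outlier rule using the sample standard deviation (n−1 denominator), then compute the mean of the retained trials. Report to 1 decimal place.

543.2 ms

n = 12, ΣRT = 8007, M = 667.250
Σ(x−M)² = 2098598.25; s = √(2098598.25/11) = 436.786
Cutoffs: 667.250 ± 2.5·436.786 → [-424.7, 1759.2]
Outside: 2032 → excluded.
Retained (n=11): Σ = 5975, mean = 5975/11 = 543.182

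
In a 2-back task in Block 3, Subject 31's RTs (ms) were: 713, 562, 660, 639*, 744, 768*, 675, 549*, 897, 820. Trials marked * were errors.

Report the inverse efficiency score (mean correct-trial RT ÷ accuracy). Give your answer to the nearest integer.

Correct trials (n=7): 713, 562, 660, 744, 675, 897, 820
Mean correct RT = 5071/7 = 724.4286 ms
Proportion correct = 7/10
IES = 724.4286 / (7/10) = 1034.898 ms

1035 ms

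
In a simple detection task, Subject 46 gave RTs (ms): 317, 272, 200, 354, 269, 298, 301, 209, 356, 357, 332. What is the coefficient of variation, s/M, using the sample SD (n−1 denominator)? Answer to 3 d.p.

0.186

n = 11, Σ = 3265, M = 296.8182
Σ(x−M)² = 30533.636; s = √(30533.636/10) = 55.2572
CV = 55.2572 / 296.8182 = 0.18617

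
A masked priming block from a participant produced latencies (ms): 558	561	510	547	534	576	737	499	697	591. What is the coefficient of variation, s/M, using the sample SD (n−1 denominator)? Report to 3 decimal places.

n = 10, Σ = 5810, M = 581.0000
Σ(x−M)² = 53976.000; s = √(53976.000/9) = 77.4425
CV = 77.4425 / 581.0000 = 0.13329

0.133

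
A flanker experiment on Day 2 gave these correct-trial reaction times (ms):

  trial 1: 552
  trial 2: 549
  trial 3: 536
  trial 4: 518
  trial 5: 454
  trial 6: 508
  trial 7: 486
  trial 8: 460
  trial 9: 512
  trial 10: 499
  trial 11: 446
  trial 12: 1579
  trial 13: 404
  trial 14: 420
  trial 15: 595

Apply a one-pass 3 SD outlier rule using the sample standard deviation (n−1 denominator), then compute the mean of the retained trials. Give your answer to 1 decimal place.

n = 15, ΣRT = 8518, M = 567.867
Σ(x−M)² = 1133555.73; s = √(1133555.73/14) = 284.549
Cutoffs: 567.867 ± 3·284.549 → [-285.8, 1421.5]
Outside: 1579 → excluded.
Retained (n=14): Σ = 6939, mean = 6939/14 = 495.643

495.6 ms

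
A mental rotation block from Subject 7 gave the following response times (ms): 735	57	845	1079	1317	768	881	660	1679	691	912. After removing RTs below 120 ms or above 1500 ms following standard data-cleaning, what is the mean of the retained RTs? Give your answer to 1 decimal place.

876.4 ms

Excluded: 57, 1679
Retained (n=9): Σ = 7888
Mean = 7888/9 = 876.4444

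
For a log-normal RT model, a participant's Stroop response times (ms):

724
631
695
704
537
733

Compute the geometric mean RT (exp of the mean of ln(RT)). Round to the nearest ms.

ln(RT): 6.5848, 6.4473, 6.5439, 6.5568, 6.2860, 6.5971
Mean ln(RT) = 39.0159/6 = 6.50266
Geometric mean = exp(6.50266) = 666.91 ms

667 ms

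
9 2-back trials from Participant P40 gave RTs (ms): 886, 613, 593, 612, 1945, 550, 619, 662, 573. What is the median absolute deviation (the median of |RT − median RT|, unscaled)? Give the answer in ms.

40 ms

Sorted: 550, 573, 593, 612, 613, 619, 662, 886, 1945 → median = 613
|x − 613|: 273, 0, 20, 1, 1332, 63, 6, 49, 40
Sorted deviations: 0, 1, 6, 20, 40, 49, 63, 273, 1332 → MAD = 40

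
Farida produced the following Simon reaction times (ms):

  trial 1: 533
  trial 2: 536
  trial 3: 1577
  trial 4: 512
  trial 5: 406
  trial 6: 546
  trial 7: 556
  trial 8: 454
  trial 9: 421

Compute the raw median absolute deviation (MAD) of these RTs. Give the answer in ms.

Sorted: 406, 421, 454, 512, 533, 536, 546, 556, 1577 → median = 533
|x − 533|: 0, 3, 1044, 21, 127, 13, 23, 79, 112
Sorted deviations: 0, 3, 13, 21, 23, 79, 112, 127, 1044 → MAD = 23

23 ms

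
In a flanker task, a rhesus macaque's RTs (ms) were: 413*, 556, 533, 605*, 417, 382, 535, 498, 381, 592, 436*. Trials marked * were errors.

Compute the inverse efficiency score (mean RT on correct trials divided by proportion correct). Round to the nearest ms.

Correct trials (n=8): 556, 533, 417, 382, 535, 498, 381, 592
Mean correct RT = 3894/8 = 486.7500 ms
Proportion correct = 8/11
IES = 486.7500 / (8/11) = 669.281 ms

669 ms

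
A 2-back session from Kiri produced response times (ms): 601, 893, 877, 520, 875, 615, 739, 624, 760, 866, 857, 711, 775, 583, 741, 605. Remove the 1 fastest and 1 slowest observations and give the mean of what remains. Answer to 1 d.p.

730.6 ms

Sorted: 520, 583, 601, 605, 615, 624, 711, 739, 741, 760, 775, 857, 866, 875, 877, 893
Drop lowest 1 (520) and highest 1 (893)
Remaining (n=14): Σ = 10229, mean = 10229/14 = 730.643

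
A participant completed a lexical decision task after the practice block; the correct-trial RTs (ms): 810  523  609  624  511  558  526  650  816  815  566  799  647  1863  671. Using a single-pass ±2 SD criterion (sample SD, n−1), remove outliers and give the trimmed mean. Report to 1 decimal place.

651.8 ms

n = 15, ΣRT = 10988, M = 732.533
Σ(x−M)² = 1540927.73; s = √(1540927.73/14) = 331.762
Cutoffs: 732.533 ± 2·331.762 → [69.0, 1396.1]
Outside: 1863 → excluded.
Retained (n=14): Σ = 9125, mean = 9125/14 = 651.786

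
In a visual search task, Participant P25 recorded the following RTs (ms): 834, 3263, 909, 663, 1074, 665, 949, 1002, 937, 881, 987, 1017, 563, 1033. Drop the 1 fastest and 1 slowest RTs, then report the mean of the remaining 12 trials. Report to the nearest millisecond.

913 ms

Sorted: 563, 663, 665, 834, 881, 909, 937, 949, 987, 1002, 1017, 1033, 1074, 3263
Drop lowest 1 (563) and highest 1 (3263)
Remaining (n=12): Σ = 10951, mean = 10951/12 = 912.583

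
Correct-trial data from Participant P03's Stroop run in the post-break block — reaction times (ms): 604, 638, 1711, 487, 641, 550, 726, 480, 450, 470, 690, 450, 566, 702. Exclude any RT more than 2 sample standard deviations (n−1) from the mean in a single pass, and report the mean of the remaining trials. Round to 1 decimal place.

n = 14, ΣRT = 9165, M = 654.643
Σ(x−M)² = 1322765.21; s = √(1322765.21/13) = 318.985
Cutoffs: 654.643 ± 2·318.985 → [16.7, 1292.6]
Outside: 1711 → excluded.
Retained (n=13): Σ = 7454, mean = 7454/13 = 573.385

573.4 ms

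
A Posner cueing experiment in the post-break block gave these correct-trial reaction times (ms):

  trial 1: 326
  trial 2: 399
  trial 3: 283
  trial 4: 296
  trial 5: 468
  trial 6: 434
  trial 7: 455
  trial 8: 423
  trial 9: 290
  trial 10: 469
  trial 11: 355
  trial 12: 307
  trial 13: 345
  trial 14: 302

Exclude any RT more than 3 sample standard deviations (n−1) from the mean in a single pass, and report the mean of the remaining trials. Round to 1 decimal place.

368.0 ms

n = 14, ΣRT = 5152, M = 368.000
Σ(x−M)² = 65144.00; s = √(65144.00/13) = 70.789
Cutoffs: 368.000 ± 3·70.789 → [155.6, 580.4]
No RTs fall outside the cutoffs; all 14 retained. Mean = 5152/14 = 368.000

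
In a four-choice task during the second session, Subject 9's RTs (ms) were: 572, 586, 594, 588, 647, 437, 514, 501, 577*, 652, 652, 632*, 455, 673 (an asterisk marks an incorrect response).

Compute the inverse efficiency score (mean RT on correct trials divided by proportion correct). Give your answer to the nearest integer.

668 ms

Correct trials (n=12): 572, 586, 594, 588, 647, 437, 514, 501, 652, 652, 455, 673
Mean correct RT = 6871/12 = 572.5833 ms
Proportion correct = 12/14
IES = 572.5833 / (12/14) = 668.014 ms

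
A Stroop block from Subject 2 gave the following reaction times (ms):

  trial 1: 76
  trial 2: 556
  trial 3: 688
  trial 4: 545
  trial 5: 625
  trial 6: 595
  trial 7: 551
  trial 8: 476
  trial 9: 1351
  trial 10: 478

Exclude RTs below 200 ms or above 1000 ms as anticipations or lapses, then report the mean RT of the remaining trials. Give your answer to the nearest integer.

564 ms

Excluded: 76, 1351
Retained (n=8): Σ = 4514
Mean = 4514/8 = 564.2500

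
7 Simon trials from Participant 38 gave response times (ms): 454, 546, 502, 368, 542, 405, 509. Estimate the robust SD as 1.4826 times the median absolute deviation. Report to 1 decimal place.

Sorted: 368, 405, 454, 502, 509, 542, 546 → median = 502
|x − 502| sorted: 0, 7, 40, 44, 48, 97, 134 → MAD = 44
Robust SD ≈ 1.4826 × 44 = 65.234

65.2 ms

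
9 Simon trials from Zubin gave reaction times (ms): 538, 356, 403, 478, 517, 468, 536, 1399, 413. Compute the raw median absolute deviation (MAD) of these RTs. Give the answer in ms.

60 ms

Sorted: 356, 403, 413, 468, 478, 517, 536, 538, 1399 → median = 478
|x − 478|: 60, 122, 75, 0, 39, 10, 58, 921, 65
Sorted deviations: 0, 10, 39, 58, 60, 65, 75, 122, 921 → MAD = 60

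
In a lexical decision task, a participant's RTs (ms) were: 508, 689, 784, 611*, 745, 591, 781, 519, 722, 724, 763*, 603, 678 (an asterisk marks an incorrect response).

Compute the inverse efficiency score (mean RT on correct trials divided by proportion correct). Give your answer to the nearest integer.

789 ms

Correct trials (n=11): 508, 689, 784, 745, 591, 781, 519, 722, 724, 603, 678
Mean correct RT = 7344/11 = 667.6364 ms
Proportion correct = 11/13
IES = 667.6364 / (11/13) = 789.025 ms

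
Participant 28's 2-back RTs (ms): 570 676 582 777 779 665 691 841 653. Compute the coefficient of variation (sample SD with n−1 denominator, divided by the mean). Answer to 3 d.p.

0.132

n = 9, Σ = 6234, M = 692.6667
Σ(x−M)² = 66482.000; s = √(66482.000/8) = 91.1606
CV = 91.1606 / 692.6667 = 0.13161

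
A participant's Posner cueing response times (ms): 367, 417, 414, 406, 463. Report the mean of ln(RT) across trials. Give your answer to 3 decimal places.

ln(RT): 5.9054, 6.0331, 6.0259, 6.0064, 6.1377
Σ ln(RT) = 30.1084
Mean = 30.1084/5 = 6.02168

6.022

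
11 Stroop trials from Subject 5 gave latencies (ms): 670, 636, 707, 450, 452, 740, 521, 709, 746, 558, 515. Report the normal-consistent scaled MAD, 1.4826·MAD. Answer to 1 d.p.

Sorted: 450, 452, 515, 521, 558, 636, 670, 707, 709, 740, 746 → median = 636
|x − 636| sorted: 0, 34, 71, 73, 78, 104, 110, 115, 121, 184, 186 → MAD = 104
Robust SD ≈ 1.4826 × 104 = 154.190

154.2 ms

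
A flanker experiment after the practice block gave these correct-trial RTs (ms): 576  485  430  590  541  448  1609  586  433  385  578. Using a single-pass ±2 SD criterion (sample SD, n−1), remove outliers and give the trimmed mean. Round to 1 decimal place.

n = 11, ΣRT = 6661, M = 605.545
Σ(x−M)² = 1161922.73; s = √(1161922.73/10) = 340.870
Cutoffs: 605.545 ± 2·340.870 → [-76.2, 1287.3]
Outside: 1609 → excluded.
Retained (n=10): Σ = 5052, mean = 5052/10 = 505.200

505.2 ms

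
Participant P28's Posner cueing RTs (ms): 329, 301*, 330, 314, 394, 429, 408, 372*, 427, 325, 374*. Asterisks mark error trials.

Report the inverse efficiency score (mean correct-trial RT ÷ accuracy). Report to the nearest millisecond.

Correct trials (n=8): 329, 330, 314, 394, 429, 408, 427, 325
Mean correct RT = 2956/8 = 369.5000 ms
Proportion correct = 8/11
IES = 369.5000 / (8/11) = 508.062 ms

508 ms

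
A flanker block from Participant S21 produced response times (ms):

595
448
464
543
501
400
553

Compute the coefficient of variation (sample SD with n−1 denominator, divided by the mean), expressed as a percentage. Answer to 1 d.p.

n = 7, Σ = 3504, M = 500.5714
Σ(x−M)² = 27681.714; s = √(27681.714/6) = 67.9236
CV = 67.9236 / 500.5714 = 0.13569 = 13.569%

13.6%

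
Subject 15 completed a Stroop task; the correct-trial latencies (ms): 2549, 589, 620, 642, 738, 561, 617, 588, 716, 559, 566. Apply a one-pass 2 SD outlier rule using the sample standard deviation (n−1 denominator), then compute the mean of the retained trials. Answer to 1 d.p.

n = 11, ΣRT = 8745, M = 795.000
Σ(x−M)² = 3419902.00; s = √(3419902.00/10) = 584.799
Cutoffs: 795.000 ± 2·584.799 → [-374.6, 1964.6]
Outside: 2549 → excluded.
Retained (n=10): Σ = 6196, mean = 6196/10 = 619.600

619.6 ms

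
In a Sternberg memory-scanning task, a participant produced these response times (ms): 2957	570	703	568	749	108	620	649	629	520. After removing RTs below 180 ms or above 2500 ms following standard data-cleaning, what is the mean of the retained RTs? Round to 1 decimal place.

Excluded: 108, 2957
Retained (n=8): Σ = 5008
Mean = 5008/8 = 626.0000

626.0 ms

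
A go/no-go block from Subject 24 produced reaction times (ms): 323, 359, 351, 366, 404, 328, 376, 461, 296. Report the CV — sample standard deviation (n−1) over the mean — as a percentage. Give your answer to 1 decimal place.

n = 9, Σ = 3264, M = 362.6667
Σ(x−M)² = 18936.000; s = √(18936.000/8) = 48.6518
CV = 48.6518 / 362.6667 = 0.13415 = 13.415%

13.4%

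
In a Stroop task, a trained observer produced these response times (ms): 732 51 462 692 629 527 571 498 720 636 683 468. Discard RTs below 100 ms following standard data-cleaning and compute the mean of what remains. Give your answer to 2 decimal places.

Excluded: 51
Retained (n=11): Σ = 6618
Mean = 6618/11 = 601.6364

601.64 ms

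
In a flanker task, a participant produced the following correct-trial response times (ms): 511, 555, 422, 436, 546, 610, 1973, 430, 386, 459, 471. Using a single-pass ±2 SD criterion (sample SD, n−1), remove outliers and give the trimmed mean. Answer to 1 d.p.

n = 11, ΣRT = 6799, M = 618.091
Σ(x−M)² = 2064288.91; s = √(2064288.91/10) = 454.344
Cutoffs: 618.091 ± 2·454.344 → [-290.6, 1526.8]
Outside: 1973 → excluded.
Retained (n=10): Σ = 4826, mean = 4826/10 = 482.600

482.6 ms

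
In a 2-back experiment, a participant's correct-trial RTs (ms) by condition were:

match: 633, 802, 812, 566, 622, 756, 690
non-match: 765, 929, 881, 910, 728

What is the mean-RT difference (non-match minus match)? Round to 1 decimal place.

M(match) = 4881/7 = 697.286
M(non-match) = 4213/5 = 842.600
Difference = 842.600 − 697.286 = 145.314 ms

145.3 ms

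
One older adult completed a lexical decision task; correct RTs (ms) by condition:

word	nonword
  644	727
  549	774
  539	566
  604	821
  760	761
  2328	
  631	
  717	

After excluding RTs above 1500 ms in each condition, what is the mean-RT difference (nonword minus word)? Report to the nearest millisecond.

word: exclude 2328
M(word) = 4444/7 = 634.857
M(nonword) = 3649/5 = 729.800
Difference = 729.800 − 634.857 = 94.943 ms

95 ms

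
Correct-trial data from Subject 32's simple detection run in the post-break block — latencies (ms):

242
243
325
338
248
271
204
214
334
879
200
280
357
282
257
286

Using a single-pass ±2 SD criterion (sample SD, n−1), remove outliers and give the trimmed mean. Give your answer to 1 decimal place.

n = 16, ΣRT = 4960, M = 310.000
Σ(x−M)² = 379654.00; s = √(379654.00/15) = 159.092
Cutoffs: 310.000 ± 2·159.092 → [-8.2, 628.2]
Outside: 879 → excluded.
Retained (n=15): Σ = 4081, mean = 4081/15 = 272.067

272.1 ms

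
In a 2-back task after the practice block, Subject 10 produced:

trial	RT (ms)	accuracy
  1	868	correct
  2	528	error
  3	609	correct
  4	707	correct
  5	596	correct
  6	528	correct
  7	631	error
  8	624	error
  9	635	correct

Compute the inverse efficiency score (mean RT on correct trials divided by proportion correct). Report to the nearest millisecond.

Correct trials (n=6): 868, 609, 707, 596, 528, 635
Mean correct RT = 3943/6 = 657.1667 ms
Proportion correct = 6/9
IES = 657.1667 / (6/9) = 985.750 ms

986 ms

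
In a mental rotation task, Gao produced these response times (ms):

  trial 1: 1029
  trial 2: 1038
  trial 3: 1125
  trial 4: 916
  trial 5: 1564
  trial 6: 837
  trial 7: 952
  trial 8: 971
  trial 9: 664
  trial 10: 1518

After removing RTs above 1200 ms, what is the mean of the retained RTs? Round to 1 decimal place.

941.5 ms

Excluded: 1518, 1564
Retained (n=8): Σ = 7532
Mean = 7532/8 = 941.5000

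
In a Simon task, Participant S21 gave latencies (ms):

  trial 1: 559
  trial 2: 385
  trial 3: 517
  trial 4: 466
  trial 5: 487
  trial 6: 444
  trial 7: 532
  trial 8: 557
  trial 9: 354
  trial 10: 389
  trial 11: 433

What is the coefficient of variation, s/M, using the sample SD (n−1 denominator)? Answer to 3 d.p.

n = 11, Σ = 5123, M = 465.7273
Σ(x−M)² = 50934.182; s = √(50934.182/10) = 71.3682
CV = 71.3682 / 465.7273 = 0.15324

0.153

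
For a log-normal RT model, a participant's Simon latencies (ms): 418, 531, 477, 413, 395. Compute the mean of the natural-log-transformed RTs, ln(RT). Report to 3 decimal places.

ln(RT): 6.0355, 6.2748, 6.1675, 6.0234, 5.9789
Σ ln(RT) = 30.4801
Mean = 30.4801/5 = 6.09602

6.096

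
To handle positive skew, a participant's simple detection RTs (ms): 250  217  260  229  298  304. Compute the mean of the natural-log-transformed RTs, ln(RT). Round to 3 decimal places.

5.552

ln(RT): 5.5215, 5.3799, 5.5607, 5.4337, 5.6971, 5.7170
Σ ln(RT) = 33.3099
Mean = 33.3099/6 = 5.55165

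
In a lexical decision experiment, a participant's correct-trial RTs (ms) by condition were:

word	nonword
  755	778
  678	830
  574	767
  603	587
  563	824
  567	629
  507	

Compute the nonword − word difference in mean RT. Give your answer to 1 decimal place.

M(word) = 4247/7 = 606.714
M(nonword) = 4415/6 = 735.833
Difference = 735.833 − 606.714 = 129.119 ms

129.1 ms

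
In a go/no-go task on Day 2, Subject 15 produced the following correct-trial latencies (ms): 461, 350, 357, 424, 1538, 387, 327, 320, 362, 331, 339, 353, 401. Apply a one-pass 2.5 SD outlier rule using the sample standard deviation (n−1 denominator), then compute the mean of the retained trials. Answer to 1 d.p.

n = 13, ΣRT = 5950, M = 457.692
Σ(x−M)² = 1284454.77; s = √(1284454.77/12) = 327.166
Cutoffs: 457.692 ± 2.5·327.166 → [-360.2, 1275.6]
Outside: 1538 → excluded.
Retained (n=12): Σ = 4412, mean = 4412/12 = 367.667

367.7 ms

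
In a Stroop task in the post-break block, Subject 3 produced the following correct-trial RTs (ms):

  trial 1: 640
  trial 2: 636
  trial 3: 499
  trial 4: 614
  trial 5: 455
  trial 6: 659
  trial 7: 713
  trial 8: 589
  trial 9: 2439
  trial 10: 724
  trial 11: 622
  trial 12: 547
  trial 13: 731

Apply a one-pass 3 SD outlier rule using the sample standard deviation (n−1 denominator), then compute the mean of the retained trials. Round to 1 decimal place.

n = 13, ΣRT = 9868, M = 759.077
Σ(x−M)² = 3139468.92; s = √(3139468.92/12) = 511.490
Cutoffs: 759.077 ± 3·511.490 → [-775.4, 2293.5]
Outside: 2439 → excluded.
Retained (n=12): Σ = 7429, mean = 7429/12 = 619.083

619.1 ms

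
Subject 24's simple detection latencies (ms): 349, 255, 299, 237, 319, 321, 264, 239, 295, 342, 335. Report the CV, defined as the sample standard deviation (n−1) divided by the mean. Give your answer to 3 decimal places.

n = 11, Σ = 3255, M = 295.9091
Σ(x−M)² = 17044.909; s = √(17044.909/10) = 41.2855
CV = 41.2855 / 295.9091 = 0.13952

0.140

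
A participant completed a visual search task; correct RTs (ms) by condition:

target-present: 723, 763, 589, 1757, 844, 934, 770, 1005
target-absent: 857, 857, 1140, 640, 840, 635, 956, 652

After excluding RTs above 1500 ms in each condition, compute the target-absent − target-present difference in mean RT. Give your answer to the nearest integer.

target-present: exclude 1757
M(target-present) = 5628/7 = 804.000
M(target-absent) = 6577/8 = 822.125
Difference = 822.125 − 804.000 = 18.125 ms

18 ms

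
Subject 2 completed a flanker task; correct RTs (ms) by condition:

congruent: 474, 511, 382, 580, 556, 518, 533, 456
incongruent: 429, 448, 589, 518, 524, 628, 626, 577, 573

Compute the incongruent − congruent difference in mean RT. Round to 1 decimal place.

M(congruent) = 4010/8 = 501.250
M(incongruent) = 4912/9 = 545.778
Difference = 545.778 − 501.250 = 44.528 ms

44.5 ms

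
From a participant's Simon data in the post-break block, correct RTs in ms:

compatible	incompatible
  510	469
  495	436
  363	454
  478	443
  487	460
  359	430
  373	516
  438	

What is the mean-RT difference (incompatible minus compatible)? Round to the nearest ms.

20 ms

M(compatible) = 3503/8 = 437.875
M(incompatible) = 3208/7 = 458.286
Difference = 458.286 − 437.875 = 20.411 ms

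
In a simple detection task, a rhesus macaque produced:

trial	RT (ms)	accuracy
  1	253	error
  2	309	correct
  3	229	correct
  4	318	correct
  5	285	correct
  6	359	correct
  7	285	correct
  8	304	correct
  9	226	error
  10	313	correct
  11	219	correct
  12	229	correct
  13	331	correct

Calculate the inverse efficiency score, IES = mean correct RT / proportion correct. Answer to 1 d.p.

Correct trials (n=11): 309, 229, 318, 285, 359, 285, 304, 313, 219, 229, 331
Mean correct RT = 3181/11 = 289.1818 ms
Proportion correct = 11/13
IES = 289.1818 / (11/13) = 341.760 ms

341.8 ms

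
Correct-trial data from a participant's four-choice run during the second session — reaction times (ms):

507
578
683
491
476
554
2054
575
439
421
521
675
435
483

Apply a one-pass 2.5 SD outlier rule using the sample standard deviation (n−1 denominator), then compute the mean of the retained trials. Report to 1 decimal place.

n = 14, ΣRT = 8892, M = 635.143
Σ(x−M)² = 2253587.71; s = √(2253587.71/13) = 416.357
Cutoffs: 635.143 ± 2.5·416.357 → [-405.7, 1676.0]
Outside: 2054 → excluded.
Retained (n=13): Σ = 6838, mean = 6838/13 = 526.000

526.0 ms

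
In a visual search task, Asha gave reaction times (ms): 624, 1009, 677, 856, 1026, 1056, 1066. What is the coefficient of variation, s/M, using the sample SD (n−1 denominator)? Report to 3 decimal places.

n = 7, Σ = 6314, M = 902.0000
Σ(x−M)² = 207462.000; s = √(207462.000/6) = 185.9489
CV = 185.9489 / 902.0000 = 0.20615

0.206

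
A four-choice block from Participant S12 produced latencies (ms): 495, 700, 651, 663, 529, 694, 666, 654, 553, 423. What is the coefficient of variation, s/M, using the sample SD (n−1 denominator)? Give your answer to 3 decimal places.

0.159

n = 10, Σ = 6028, M = 602.8000
Σ(x−M)² = 82203.600; s = √(82203.600/9) = 95.5706
CV = 95.5706 / 602.8000 = 0.15854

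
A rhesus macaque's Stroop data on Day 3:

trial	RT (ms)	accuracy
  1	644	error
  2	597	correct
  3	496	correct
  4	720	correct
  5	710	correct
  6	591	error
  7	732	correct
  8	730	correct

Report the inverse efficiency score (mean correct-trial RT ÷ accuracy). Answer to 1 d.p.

Correct trials (n=6): 597, 496, 720, 710, 732, 730
Mean correct RT = 3985/6 = 664.1667 ms
Proportion correct = 6/8
IES = 664.1667 / (6/8) = 885.556 ms

885.6 ms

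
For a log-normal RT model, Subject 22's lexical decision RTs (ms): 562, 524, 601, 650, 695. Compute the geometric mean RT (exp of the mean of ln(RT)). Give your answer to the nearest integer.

603 ms

ln(RT): 6.3315, 6.2615, 6.3986, 6.4770, 6.5439
Mean ln(RT) = 32.0125/5 = 6.40249
Geometric mean = exp(6.40249) = 603.35 ms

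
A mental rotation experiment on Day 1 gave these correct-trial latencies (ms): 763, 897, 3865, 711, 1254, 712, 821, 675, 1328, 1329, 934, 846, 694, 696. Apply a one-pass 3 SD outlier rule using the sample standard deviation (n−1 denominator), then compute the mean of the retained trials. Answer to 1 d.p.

n = 14, ΣRT = 15525, M = 1108.929
Σ(x−M)² = 8907482.93; s = √(8907482.93/13) = 827.763
Cutoffs: 1108.929 ± 3·827.763 → [-1374.4, 3592.2]
Outside: 3865 → excluded.
Retained (n=13): Σ = 11660, mean = 11660/13 = 896.923

896.9 ms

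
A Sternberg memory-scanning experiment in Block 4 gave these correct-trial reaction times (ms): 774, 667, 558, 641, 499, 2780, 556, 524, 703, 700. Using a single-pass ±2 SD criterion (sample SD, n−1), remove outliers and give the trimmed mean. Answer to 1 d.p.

n = 10, ΣRT = 8402, M = 840.200
Σ(x−M)² = 4252171.60; s = √(4252171.60/9) = 687.360
Cutoffs: 840.200 ± 2·687.360 → [-534.5, 2214.9]
Outside: 2780 → excluded.
Retained (n=9): Σ = 5622, mean = 5622/9 = 624.667

624.7 ms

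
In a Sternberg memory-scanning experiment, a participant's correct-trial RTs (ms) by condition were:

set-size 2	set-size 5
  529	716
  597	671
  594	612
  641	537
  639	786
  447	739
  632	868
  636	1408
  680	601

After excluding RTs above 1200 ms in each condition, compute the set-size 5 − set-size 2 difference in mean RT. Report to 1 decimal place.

91.8 ms

set-size 5: exclude 1408
M(set-size 2) = 5395/9 = 599.444
M(set-size 5) = 5530/8 = 691.250
Difference = 691.250 − 599.444 = 91.806 ms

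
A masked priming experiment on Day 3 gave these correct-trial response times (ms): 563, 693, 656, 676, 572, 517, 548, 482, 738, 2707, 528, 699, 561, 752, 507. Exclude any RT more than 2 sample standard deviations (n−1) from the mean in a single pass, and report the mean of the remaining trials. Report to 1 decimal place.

606.6 ms

n = 15, ΣRT = 11199, M = 746.600
Σ(x−M)² = 4227609.60; s = √(4227609.60/14) = 549.520
Cutoffs: 746.600 ± 2·549.520 → [-352.4, 1845.6]
Outside: 2707 → excluded.
Retained (n=14): Σ = 8492, mean = 8492/14 = 606.571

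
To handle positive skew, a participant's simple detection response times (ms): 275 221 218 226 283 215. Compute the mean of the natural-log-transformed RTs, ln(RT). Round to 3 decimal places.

5.473

ln(RT): 5.6168, 5.3982, 5.3845, 5.4205, 5.6454, 5.3706
Σ ln(RT) = 32.8360
Mean = 32.8360/6 = 5.47267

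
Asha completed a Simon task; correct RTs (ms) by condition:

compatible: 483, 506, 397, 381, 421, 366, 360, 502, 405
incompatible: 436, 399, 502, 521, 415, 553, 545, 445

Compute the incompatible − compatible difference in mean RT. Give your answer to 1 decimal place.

52.4 ms

M(compatible) = 3821/9 = 424.556
M(incompatible) = 3816/8 = 477.000
Difference = 477.000 − 424.556 = 52.444 ms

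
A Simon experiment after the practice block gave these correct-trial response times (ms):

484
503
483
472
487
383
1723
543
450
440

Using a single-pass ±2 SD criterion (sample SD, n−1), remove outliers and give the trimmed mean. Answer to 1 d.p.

n = 10, ΣRT = 5968, M = 596.800
Σ(x−M)² = 1425171.60; s = √(1425171.60/9) = 397.935
Cutoffs: 596.800 ± 2·397.935 → [-199.1, 1392.7]
Outside: 1723 → excluded.
Retained (n=9): Σ = 4245, mean = 4245/9 = 471.667

471.7 ms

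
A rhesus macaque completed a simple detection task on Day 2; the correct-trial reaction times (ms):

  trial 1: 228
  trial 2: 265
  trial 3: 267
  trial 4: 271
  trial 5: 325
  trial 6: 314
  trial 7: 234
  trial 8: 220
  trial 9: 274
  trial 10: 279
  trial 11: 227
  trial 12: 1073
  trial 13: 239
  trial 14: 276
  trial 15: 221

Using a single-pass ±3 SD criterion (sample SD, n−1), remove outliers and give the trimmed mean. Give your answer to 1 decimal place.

n = 15, ΣRT = 4713, M = 314.200
Σ(x−M)² = 631404.40; s = √(631404.40/14) = 212.368
Cutoffs: 314.200 ± 3·212.368 → [-322.9, 951.3]
Outside: 1073 → excluded.
Retained (n=14): Σ = 3640, mean = 3640/14 = 260.000

260.0 ms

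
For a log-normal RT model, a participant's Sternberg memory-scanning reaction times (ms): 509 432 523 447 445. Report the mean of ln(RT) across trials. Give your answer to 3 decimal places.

6.152

ln(RT): 6.2324, 6.0684, 6.2596, 6.1026, 6.0981
Σ ln(RT) = 30.7611
Mean = 30.7611/5 = 6.15222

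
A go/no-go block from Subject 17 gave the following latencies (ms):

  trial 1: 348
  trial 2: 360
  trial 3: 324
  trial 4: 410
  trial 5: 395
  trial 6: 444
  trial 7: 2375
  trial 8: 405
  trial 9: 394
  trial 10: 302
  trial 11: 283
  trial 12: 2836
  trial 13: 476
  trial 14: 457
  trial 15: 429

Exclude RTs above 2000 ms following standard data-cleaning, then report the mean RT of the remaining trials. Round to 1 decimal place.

386.7 ms

Excluded: 2375, 2836
Retained (n=13): Σ = 5027
Mean = 5027/13 = 386.6923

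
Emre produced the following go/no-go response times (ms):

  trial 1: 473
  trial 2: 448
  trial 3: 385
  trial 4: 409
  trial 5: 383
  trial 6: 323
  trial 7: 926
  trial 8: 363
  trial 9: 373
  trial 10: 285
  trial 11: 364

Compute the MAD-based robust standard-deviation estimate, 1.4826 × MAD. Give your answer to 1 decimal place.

Sorted: 285, 323, 363, 364, 373, 383, 385, 409, 448, 473, 926 → median = 383
|x − 383| sorted: 0, 2, 10, 19, 20, 26, 60, 65, 90, 98, 543 → MAD = 26
Robust SD ≈ 1.4826 × 26 = 38.548

38.5 ms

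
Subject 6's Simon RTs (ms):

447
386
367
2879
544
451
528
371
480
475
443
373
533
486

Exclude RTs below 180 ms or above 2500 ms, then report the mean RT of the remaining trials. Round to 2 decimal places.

Excluded: 2879
Retained (n=13): Σ = 5884
Mean = 5884/13 = 452.6154

452.62 ms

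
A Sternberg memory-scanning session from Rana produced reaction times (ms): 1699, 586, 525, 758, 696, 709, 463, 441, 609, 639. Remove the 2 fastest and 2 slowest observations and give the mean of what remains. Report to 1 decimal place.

Sorted: 441, 463, 525, 586, 609, 639, 696, 709, 758, 1699
Drop lowest 2 (441, 463) and highest 2 (758, 1699)
Remaining (n=6): Σ = 3764, mean = 3764/6 = 627.333

627.3 ms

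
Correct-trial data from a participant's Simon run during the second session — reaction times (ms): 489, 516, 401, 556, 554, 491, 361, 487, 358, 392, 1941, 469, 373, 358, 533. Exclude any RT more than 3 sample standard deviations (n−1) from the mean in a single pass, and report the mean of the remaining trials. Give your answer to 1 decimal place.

452.7 ms

n = 15, ΣRT = 8279, M = 551.933
Σ(x−M)² = 2141996.93; s = √(2141996.93/14) = 391.152
Cutoffs: 551.933 ± 3·391.152 → [-621.5, 1725.4]
Outside: 1941 → excluded.
Retained (n=14): Σ = 6338, mean = 6338/14 = 452.714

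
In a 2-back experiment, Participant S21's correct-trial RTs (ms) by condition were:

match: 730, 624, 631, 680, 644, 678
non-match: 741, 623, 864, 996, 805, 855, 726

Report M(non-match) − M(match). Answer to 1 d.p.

136.9 ms

M(match) = 3987/6 = 664.500
M(non-match) = 5610/7 = 801.429
Difference = 801.429 − 664.500 = 136.929 ms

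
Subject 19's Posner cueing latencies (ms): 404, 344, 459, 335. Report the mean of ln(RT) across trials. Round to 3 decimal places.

5.946

ln(RT): 6.0014, 5.8406, 6.1291, 5.8141
Σ ln(RT) = 23.7852
Mean = 23.7852/4 = 5.94631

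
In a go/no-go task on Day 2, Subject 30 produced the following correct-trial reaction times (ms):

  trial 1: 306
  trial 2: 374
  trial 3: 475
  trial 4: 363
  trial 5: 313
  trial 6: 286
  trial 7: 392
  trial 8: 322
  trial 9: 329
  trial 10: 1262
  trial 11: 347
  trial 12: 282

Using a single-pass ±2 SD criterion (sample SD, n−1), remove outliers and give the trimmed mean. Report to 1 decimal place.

n = 12, ΣRT = 5051, M = 420.917
Σ(x−M)² = 802786.92; s = √(802786.92/11) = 270.149
Cutoffs: 420.917 ± 2·270.149 → [-119.4, 961.2]
Outside: 1262 → excluded.
Retained (n=11): Σ = 3789, mean = 3789/11 = 344.455

344.5 ms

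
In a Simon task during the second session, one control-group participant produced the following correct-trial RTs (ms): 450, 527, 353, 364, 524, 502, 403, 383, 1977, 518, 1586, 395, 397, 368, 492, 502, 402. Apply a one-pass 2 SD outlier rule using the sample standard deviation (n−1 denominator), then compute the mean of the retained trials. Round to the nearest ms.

439 ms

n = 17, ΣRT = 10143, M = 596.647
Σ(x−M)² = 3318199.88; s = √(3318199.88/16) = 455.398
Cutoffs: 596.647 ± 2·455.398 → [-314.1, 1507.4]
Outside: 1586, 1977 → excluded.
Retained (n=15): Σ = 6580, mean = 6580/15 = 438.667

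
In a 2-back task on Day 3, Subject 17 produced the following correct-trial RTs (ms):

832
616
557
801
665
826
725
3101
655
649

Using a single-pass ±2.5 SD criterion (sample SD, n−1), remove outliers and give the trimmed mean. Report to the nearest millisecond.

703 ms

n = 10, ΣRT = 9427, M = 942.700
Σ(x−M)² = 5253250.10; s = √(5253250.10/9) = 763.999
Cutoffs: 942.700 ± 2.5·763.999 → [-967.3, 2852.7]
Outside: 3101 → excluded.
Retained (n=9): Σ = 6326, mean = 6326/9 = 702.889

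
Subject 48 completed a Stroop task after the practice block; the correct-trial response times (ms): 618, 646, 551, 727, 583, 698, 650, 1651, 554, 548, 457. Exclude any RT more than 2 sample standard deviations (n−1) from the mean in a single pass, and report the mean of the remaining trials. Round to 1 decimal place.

n = 11, ΣRT = 7683, M = 698.455
Σ(x−M)² = 1056606.73; s = √(1056606.73/10) = 325.055
Cutoffs: 698.455 ± 2·325.055 → [48.3, 1348.6]
Outside: 1651 → excluded.
Retained (n=10): Σ = 6032, mean = 6032/10 = 603.200

603.2 ms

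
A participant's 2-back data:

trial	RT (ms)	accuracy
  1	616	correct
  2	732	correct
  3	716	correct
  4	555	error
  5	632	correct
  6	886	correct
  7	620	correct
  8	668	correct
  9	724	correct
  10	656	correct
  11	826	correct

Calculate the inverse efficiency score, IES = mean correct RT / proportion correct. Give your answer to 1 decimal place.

Correct trials (n=10): 616, 732, 716, 632, 886, 620, 668, 724, 656, 826
Mean correct RT = 7076/10 = 707.6000 ms
Proportion correct = 10/11
IES = 707.6000 / (10/11) = 778.360 ms

778.4 ms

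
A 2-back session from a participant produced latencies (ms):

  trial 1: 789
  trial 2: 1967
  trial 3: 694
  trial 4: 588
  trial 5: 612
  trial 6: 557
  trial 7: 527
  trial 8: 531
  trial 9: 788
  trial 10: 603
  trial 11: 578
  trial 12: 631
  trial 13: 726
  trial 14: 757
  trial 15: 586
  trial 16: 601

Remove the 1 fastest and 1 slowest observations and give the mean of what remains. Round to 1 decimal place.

Sorted: 527, 531, 557, 578, 586, 588, 601, 603, 612, 631, 694, 726, 757, 788, 789, 1967
Drop lowest 1 (527) and highest 1 (1967)
Remaining (n=14): Σ = 9041, mean = 9041/14 = 645.786

645.8 ms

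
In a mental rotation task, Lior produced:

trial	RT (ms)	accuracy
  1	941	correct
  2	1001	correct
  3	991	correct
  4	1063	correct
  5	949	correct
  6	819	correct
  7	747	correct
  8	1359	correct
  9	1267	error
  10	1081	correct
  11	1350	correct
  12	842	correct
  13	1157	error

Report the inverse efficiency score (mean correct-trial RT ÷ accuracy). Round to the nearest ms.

1197 ms

Correct trials (n=11): 941, 1001, 991, 1063, 949, 819, 747, 1359, 1081, 1350, 842
Mean correct RT = 11143/11 = 1013.0000 ms
Proportion correct = 11/13
IES = 1013.0000 / (11/13) = 1197.182 ms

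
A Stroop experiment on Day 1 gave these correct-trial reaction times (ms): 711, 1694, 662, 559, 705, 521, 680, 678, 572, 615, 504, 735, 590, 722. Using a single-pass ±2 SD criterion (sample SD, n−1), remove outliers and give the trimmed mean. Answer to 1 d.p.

n = 14, ΣRT = 9948, M = 710.571
Σ(x−M)² = 1116701.43; s = √(1116701.43/13) = 293.087
Cutoffs: 710.571 ± 2·293.087 → [124.4, 1296.7]
Outside: 1694 → excluded.
Retained (n=13): Σ = 8254, mean = 8254/13 = 634.923

634.9 ms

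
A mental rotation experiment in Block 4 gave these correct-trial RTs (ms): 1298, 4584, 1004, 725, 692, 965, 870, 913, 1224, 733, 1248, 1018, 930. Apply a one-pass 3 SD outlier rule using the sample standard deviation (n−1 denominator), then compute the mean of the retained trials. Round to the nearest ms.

n = 13, ΣRT = 16204, M = 1246.462
Σ(x−M)² = 12528589.23; s = √(12528589.23/12) = 1021.787
Cutoffs: 1246.462 ± 3·1021.787 → [-1818.9, 4311.8]
Outside: 4584 → excluded.
Retained (n=12): Σ = 11620, mean = 11620/12 = 968.333

968 ms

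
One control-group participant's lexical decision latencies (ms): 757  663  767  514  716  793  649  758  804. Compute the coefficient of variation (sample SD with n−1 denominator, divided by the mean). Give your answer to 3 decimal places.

0.129

n = 9, Σ = 6421, M = 713.4444
Σ(x−M)² = 67762.222; s = √(67762.222/8) = 92.0341
CV = 92.0341 / 713.4444 = 0.12900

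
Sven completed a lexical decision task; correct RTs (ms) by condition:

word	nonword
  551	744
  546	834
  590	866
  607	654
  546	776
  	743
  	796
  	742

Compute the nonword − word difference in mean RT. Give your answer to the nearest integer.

M(word) = 2840/5 = 568.000
M(nonword) = 6155/8 = 769.375
Difference = 769.375 − 568.000 = 201.375 ms

201 ms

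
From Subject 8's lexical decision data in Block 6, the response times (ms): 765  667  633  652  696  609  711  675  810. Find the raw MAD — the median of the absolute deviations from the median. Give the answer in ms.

36 ms

Sorted: 609, 633, 652, 667, 675, 696, 711, 765, 810 → median = 675
|x − 675|: 90, 8, 42, 23, 21, 66, 36, 0, 135
Sorted deviations: 0, 8, 21, 23, 36, 42, 66, 90, 135 → MAD = 36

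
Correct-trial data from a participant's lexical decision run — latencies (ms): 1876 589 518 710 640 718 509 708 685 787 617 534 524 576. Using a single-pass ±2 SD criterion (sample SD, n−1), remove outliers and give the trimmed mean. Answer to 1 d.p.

624.2 ms

n = 14, ΣRT = 9991, M = 713.643
Σ(x−M)² = 1554975.21; s = √(1554975.21/13) = 345.852
Cutoffs: 713.643 ± 2·345.852 → [21.9, 1405.3]
Outside: 1876 → excluded.
Retained (n=13): Σ = 8115, mean = 8115/13 = 624.231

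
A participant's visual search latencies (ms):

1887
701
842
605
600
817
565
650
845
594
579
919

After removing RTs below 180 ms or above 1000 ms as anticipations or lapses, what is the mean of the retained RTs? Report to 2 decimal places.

Excluded: 1887
Retained (n=11): Σ = 7717
Mean = 7717/11 = 701.5455

701.55 ms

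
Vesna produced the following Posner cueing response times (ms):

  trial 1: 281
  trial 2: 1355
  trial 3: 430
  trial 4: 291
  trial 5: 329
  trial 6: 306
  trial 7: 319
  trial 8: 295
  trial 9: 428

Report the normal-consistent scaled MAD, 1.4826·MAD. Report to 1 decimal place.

Sorted: 281, 291, 295, 306, 319, 329, 428, 430, 1355 → median = 319
|x − 319| sorted: 0, 10, 13, 24, 28, 38, 109, 111, 1036 → MAD = 28
Robust SD ≈ 1.4826 × 28 = 41.513

41.5 ms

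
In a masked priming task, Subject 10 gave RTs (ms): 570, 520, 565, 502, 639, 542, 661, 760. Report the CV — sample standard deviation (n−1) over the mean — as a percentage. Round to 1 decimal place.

n = 8, Σ = 4759, M = 594.8750
Σ(x−M)² = 52124.875; s = √(52124.875/7) = 86.2926
CV = 86.2926 / 594.8750 = 0.14506 = 14.506%

14.5%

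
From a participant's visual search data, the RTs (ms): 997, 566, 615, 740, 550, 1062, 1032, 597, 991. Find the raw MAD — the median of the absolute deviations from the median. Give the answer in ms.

Sorted: 550, 566, 597, 615, 740, 991, 997, 1032, 1062 → median = 740
|x − 740|: 257, 174, 125, 0, 190, 322, 292, 143, 251
Sorted deviations: 0, 125, 143, 174, 190, 251, 257, 292, 322 → MAD = 190

190 ms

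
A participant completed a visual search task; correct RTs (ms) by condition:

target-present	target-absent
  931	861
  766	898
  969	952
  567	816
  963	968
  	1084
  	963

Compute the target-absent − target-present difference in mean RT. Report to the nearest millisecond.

95 ms

M(target-present) = 4196/5 = 839.200
M(target-absent) = 6542/7 = 934.571
Difference = 934.571 − 839.200 = 95.371 ms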